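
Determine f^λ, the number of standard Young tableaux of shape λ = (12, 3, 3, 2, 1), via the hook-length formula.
# SYT of shape (12, 3, 3, 2, 1) = 24249225

Hook-length formula: f^λ = n! / Π hook(c), product over all cells c of the Young diagram. For λ = (12, 3, 3, 2, 1), n = 21 boxes. Hook lengths by row (left-to-right, top-to-bottom): [16, 14, 12, 9, 8, 7, 6, 5, 4, 3, 2, 1]; [6, 4, 2]; [5, 3, 1]; [3, 1]; [1]. Product of hooks = 2106910310400. So f^λ = 21! / 2106910310400 = 51090942171709440000 / 2106910310400 = 24249225.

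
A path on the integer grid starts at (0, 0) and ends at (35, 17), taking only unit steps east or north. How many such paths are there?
Number of paths = 21945588357420

A monotone lattice path from (0, 0) to (35, 17) consists of 35 east steps and 17 north steps in some order, so it is determined by which 35 of the 52 steps are east. The count is C(52, 35) = 21945588357420.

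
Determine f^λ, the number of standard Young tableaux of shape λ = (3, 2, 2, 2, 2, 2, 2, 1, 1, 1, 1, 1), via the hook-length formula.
# SYT of shape (3, 2, 2, 2, 2, 2, 2, 1, 1, 1, 1, 1) = 377910

Hook-length formula: f^λ = n! / Π hook(c), product over all cells c of the Young diagram. For λ = (3, 2, 2, 2, 2, 2, 2, 1, 1, 1, 1, 1), n = 20 boxes. Hook lengths by row (left-to-right, top-to-bottom): [14, 8, 1]; [12, 6]; [11, 5]; [10, 4]; [9, 3]; [8, 2]; [7, 1]; [5]; [4]; [3]; [2]; [1]. Product of hooks = 6437781504000. So f^λ = 20! / 6437781504000 = 2432902008176640000 / 6437781504000 = 377910.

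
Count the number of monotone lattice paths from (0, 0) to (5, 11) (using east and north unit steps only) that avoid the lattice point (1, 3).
Number of paths = 2388

Total paths from (0, 0) to (5, 11): C(16, 5) = 4368. Paths through (1, 3): (paths (0, 0) → (1, 3)) × (paths (1, 3) → (5, 11)) = C(4, 1) · C(12, 4) = 4 · 495 = 1980. Avoidance count = 4368 − 1980 = 2388.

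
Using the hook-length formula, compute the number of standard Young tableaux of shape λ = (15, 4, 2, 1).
# SYT of shape (15, 4, 2, 1) = 3730650

Hook-length formula: f^λ = n! / Π hook(c), product over all cells c of the Young diagram. For λ = (15, 4, 2, 1), n = 22 boxes. Hook lengths by row (left-to-right, top-to-bottom): [18, 16, 14, 13, 11, 10, 9, 8, 7, 6, 5, 4, 3, 2, 1]; [6, 4, 2, 1]; [3, 1]; [1]. Product of hooks = 301288174387200. So f^λ = 22! / 301288174387200 = 1124000727777607680000 / 301288174387200 = 3730650.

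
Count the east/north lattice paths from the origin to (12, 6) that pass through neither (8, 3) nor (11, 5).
Number of paths = 7353

Inclusion–exclusion. Total paths: C(18, 12) = 18564. Through P₁: C(11, 8)·C(7, 4) = 5775. Through P₂: C(16, 11)·C(2, 1) = 8736. Since P₁ is strictly southwest of P₂, a monotone path through both must visit P₁ then P₂; paths through both = C(11, 8)·C(5, 3)·C(2, 1) = 3300. Avoid both = 18564 − 5775 − 8736 + 3300 = 7353.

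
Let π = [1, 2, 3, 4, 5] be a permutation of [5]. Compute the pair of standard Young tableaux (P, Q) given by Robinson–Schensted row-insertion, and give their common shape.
P = [1, 2, 3, 4, 5];  Q = [1, 2, 3, 4, 5];  common shape = (5)

Row-insert the values π_1, π_2, … into P one at a time, bumping the leftmost entry strictly greater than the inserted value down to the next row. The recording tableau Q records, in position (i, j), the step at which that cell was added to P.
  Insert 1 (step 1): P = [1];  Q = [1]
  Insert 2 (step 2): P = [1, 2];  Q = [1, 2]
  Insert 3 (step 3): P = [1, 2, 3];  Q = [1, 2, 3]
  Insert 4 (step 4): P = [1, 2, 3, 4];  Q = [1, 2, 3, 4]
  Insert 5 (step 5): P = [1, 2, 3, 4, 5];  Q = [1, 2, 3, 4, 5]
Final shape: (5).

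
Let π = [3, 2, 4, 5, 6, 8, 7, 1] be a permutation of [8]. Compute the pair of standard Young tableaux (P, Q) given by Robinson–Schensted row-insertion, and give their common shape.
P = [1, 4, 5, 6, 7] / [2, 8] / [3];  Q = [1, 3, 4, 5, 6] / [2, 7] / [8];  common shape = (5, 2, 1)

Row-insert the values π_1, π_2, … into P one at a time, bumping the leftmost entry strictly greater than the inserted value down to the next row. The recording tableau Q records, in position (i, j), the step at which that cell was added to P.
  Insert 3 (step 1): P = [3];  Q = [1]
  Insert 2 (step 2): P = [2] / [3];  Q = [1] / [2]
  Insert 4 (step 3): P = [2, 4] / [3];  Q = [1, 3] / [2]
  Insert 5 (step 4): P = [2, 4, 5] / [3];  Q = [1, 3, 4] / [2]
  Insert 6 (step 5): P = [2, 4, 5, 6] / [3];  Q = [1, 3, 4, 5] / [2]
  Insert 8 (step 6): P = [2, 4, 5, 6, 8] / [3];  Q = [1, 3, 4, 5, 6] / [2]
  Insert 7 (step 7): P = [2, 4, 5, 6, 7] / [3, 8];  Q = [1, 3, 4, 5, 6] / [2, 7]
  Insert 1 (step 8): P = [1, 4, 5, 6, 7] / [2, 8] / [3];  Q = [1, 3, 4, 5, 6] / [2, 7] / [8]
Final shape: (5, 2, 1).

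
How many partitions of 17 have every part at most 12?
p(17, parts ≤ 12) = 285

Use the recurrence p(n, m) = p(n, m−1) + p(n−m, m): either the largest part is < m (count p(n, m−1)) or the largest part is exactly m (remove one copy of m, count p(n−m, m)). With p(0, ·) = 1 this gives p(17, parts ≤ 12) = 285. (By conjugating Young diagrams, this also counts partitions of 17 into at most 12 parts.)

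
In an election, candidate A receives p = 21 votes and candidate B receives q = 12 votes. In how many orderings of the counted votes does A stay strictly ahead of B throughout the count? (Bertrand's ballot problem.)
Strict-lead orderings = 96768360

Total orderings of the 33 votes with 21 for A: C(33, 21) = 354817320. By the Bertrand ballot formula (Cycle Lemma / reflection principle), the number of orderings in which A is strictly ahead of B throughout is (p − q)/(p + q) · C(p + q, p) = (21 − 12)/(21 + 12) · 354817320 = 96768360.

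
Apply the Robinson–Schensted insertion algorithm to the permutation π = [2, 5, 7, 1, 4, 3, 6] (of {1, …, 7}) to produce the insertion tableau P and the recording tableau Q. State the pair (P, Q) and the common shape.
P = [1, 3, 6] / [2, 4, 7] / [5];  Q = [1, 2, 3] / [4, 5, 7] / [6];  common shape = (3, 3, 1)

Row-insert the values π_1, π_2, … into P one at a time, bumping the leftmost entry strictly greater than the inserted value down to the next row. The recording tableau Q records, in position (i, j), the step at which that cell was added to P.
  Insert 2 (step 1): P = [2];  Q = [1]
  Insert 5 (step 2): P = [2, 5];  Q = [1, 2]
  Insert 7 (step 3): P = [2, 5, 7];  Q = [1, 2, 3]
  Insert 1 (step 4): P = [1, 5, 7] / [2];  Q = [1, 2, 3] / [4]
  Insert 4 (step 5): P = [1, 4, 7] / [2, 5];  Q = [1, 2, 3] / [4, 5]
  Insert 3 (step 6): P = [1, 3, 7] / [2, 4] / [5];  Q = [1, 2, 3] / [4, 5] / [6]
  Insert 6 (step 7): P = [1, 3, 6] / [2, 4, 7] / [5];  Q = [1, 2, 3] / [4, 5, 7] / [6]
Final shape: (3, 3, 1).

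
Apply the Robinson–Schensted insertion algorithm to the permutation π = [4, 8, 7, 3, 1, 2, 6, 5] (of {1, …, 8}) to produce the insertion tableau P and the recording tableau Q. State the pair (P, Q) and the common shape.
P = [1, 2, 5] / [3, 6] / [4, 7] / [8];  Q = [1, 2, 7] / [3, 6] / [4, 8] / [5];  common shape = (3, 2, 2, 1)

Row-insert the values π_1, π_2, … into P one at a time, bumping the leftmost entry strictly greater than the inserted value down to the next row. The recording tableau Q records, in position (i, j), the step at which that cell was added to P.
  Insert 4 (step 1): P = [4];  Q = [1]
  Insert 8 (step 2): P = [4, 8];  Q = [1, 2]
  Insert 7 (step 3): P = [4, 7] / [8];  Q = [1, 2] / [3]
  Insert 3 (step 4): P = [3, 7] / [4] / [8];  Q = [1, 2] / [3] / [4]
  Insert 1 (step 5): P = [1, 7] / [3] / [4] / [8];  Q = [1, 2] / [3] / [4] / [5]
  Insert 2 (step 6): P = [1, 2] / [3, 7] / [4] / [8];  Q = [1, 2] / [3, 6] / [4] / [5]
  Insert 6 (step 7): P = [1, 2, 6] / [3, 7] / [4] / [8];  Q = [1, 2, 7] / [3, 6] / [4] / [5]
  Insert 5 (step 8): P = [1, 2, 5] / [3, 6] / [4, 7] / [8];  Q = [1, 2, 7] / [3, 6] / [4, 8] / [5]
Final shape: (3, 2, 2, 1).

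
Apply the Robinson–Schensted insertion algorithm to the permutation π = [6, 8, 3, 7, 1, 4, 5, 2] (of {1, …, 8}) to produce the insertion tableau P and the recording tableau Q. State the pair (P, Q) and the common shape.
P = [1, 2, 5] / [3, 4] / [6, 7] / [8];  Q = [1, 2, 7] / [3, 4] / [5, 6] / [8];  common shape = (3, 2, 2, 1)

Row-insert the values π_1, π_2, … into P one at a time, bumping the leftmost entry strictly greater than the inserted value down to the next row. The recording tableau Q records, in position (i, j), the step at which that cell was added to P.
  Insert 6 (step 1): P = [6];  Q = [1]
  Insert 8 (step 2): P = [6, 8];  Q = [1, 2]
  Insert 3 (step 3): P = [3, 8] / [6];  Q = [1, 2] / [3]
  Insert 7 (step 4): P = [3, 7] / [6, 8];  Q = [1, 2] / [3, 4]
  Insert 1 (step 5): P = [1, 7] / [3, 8] / [6];  Q = [1, 2] / [3, 4] / [5]
  Insert 4 (step 6): P = [1, 4] / [3, 7] / [6, 8];  Q = [1, 2] / [3, 4] / [5, 6]
  Insert 5 (step 7): P = [1, 4, 5] / [3, 7] / [6, 8];  Q = [1, 2, 7] / [3, 4] / [5, 6]
  Insert 2 (step 8): P = [1, 2, 5] / [3, 4] / [6, 7] / [8];  Q = [1, 2, 7] / [3, 4] / [5, 6] / [8]
Final shape: (3, 2, 2, 1).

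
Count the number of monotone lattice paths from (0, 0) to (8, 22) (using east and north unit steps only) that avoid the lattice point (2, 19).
Number of paths = 5835285

Total paths from (0, 0) to (8, 22): C(30, 8) = 5852925. Paths through (2, 19): (paths (0, 0) → (2, 19)) × (paths (2, 19) → (8, 22)) = C(21, 2) · C(9, 6) = 210 · 84 = 17640. Avoidance count = 5852925 − 17640 = 5835285.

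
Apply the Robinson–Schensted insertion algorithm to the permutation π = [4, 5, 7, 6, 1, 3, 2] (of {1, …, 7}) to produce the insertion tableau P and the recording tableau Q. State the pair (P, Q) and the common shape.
P = [1, 2, 6] / [3, 5] / [4] / [7];  Q = [1, 2, 3] / [4, 6] / [5] / [7];  common shape = (3, 2, 1, 1)

Row-insert the values π_1, π_2, … into P one at a time, bumping the leftmost entry strictly greater than the inserted value down to the next row. The recording tableau Q records, in position (i, j), the step at which that cell was added to P.
  Insert 4 (step 1): P = [4];  Q = [1]
  Insert 5 (step 2): P = [4, 5];  Q = [1, 2]
  Insert 7 (step 3): P = [4, 5, 7];  Q = [1, 2, 3]
  Insert 6 (step 4): P = [4, 5, 6] / [7];  Q = [1, 2, 3] / [4]
  Insert 1 (step 5): P = [1, 5, 6] / [4] / [7];  Q = [1, 2, 3] / [4] / [5]
  Insert 3 (step 6): P = [1, 3, 6] / [4, 5] / [7];  Q = [1, 2, 3] / [4, 6] / [5]
  Insert 2 (step 7): P = [1, 2, 6] / [3, 5] / [4] / [7];  Q = [1, 2, 3] / [4, 6] / [5] / [7]
Final shape: (3, 2, 1, 1).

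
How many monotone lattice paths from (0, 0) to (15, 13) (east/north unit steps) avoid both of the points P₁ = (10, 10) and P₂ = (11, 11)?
Number of paths = 22057024

Inclusion–exclusion. Total paths: C(28, 15) = 37442160. Through P₁: C(20, 10)·C(8, 5) = 10346336. Through P₂: C(22, 11)·C(6, 4) = 10581480. Since P₁ is strictly southwest of P₂, a monotone path through both must visit P₁ then P₂; paths through both = C(20, 10)·C(2, 1)·C(6, 4) = 5542680. Avoid both = 37442160 − 10346336 − 10581480 + 5542680 = 22057024.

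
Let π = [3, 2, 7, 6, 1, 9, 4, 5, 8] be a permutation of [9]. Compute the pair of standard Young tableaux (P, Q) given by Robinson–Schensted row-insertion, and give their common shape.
P = [1, 4, 5, 8] / [2, 6, 9] / [3, 7];  Q = [1, 3, 6, 9] / [2, 4, 8] / [5, 7];  common shape = (4, 3, 2)

Row-insert the values π_1, π_2, … into P one at a time, bumping the leftmost entry strictly greater than the inserted value down to the next row. The recording tableau Q records, in position (i, j), the step at which that cell was added to P.
  Insert 3 (step 1): P = [3];  Q = [1]
  Insert 2 (step 2): P = [2] / [3];  Q = [1] / [2]
  Insert 7 (step 3): P = [2, 7] / [3];  Q = [1, 3] / [2]
  Insert 6 (step 4): P = [2, 6] / [3, 7];  Q = [1, 3] / [2, 4]
  Insert 1 (step 5): P = [1, 6] / [2, 7] / [3];  Q = [1, 3] / [2, 4] / [5]
  Insert 9 (step 6): P = [1, 6, 9] / [2, 7] / [3];  Q = [1, 3, 6] / [2, 4] / [5]
  Insert 4 (step 7): P = [1, 4, 9] / [2, 6] / [3, 7];  Q = [1, 3, 6] / [2, 4] / [5, 7]
  Insert 5 (step 8): P = [1, 4, 5] / [2, 6, 9] / [3, 7];  Q = [1, 3, 6] / [2, 4, 8] / [5, 7]
  Insert 8 (step 9): P = [1, 4, 5, 8] / [2, 6, 9] / [3, 7];  Q = [1, 3, 6, 9] / [2, 4, 8] / [5, 7]
Final shape: (4, 3, 2).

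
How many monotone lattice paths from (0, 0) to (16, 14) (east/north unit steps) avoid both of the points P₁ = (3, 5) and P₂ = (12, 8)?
Number of paths = 93700655

Inclusion–exclusion. Total paths: C(30, 16) = 145422675. Through P₁: C(8, 3)·C(22, 13) = 27855520. Through P₂: C(20, 12)·C(10, 4) = 26453700. Since P₁ is strictly southwest of P₂, a monotone path through both must visit P₁ then P₂; paths through both = C(8, 3)·C(12, 9)·C(10, 4) = 2587200. Avoid both = 145422675 − 27855520 − 26453700 + 2587200 = 93700655.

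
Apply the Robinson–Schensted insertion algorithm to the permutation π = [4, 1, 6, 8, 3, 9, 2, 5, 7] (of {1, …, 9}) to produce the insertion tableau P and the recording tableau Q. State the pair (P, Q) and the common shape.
P = [1, 2, 5, 7] / [3, 6, 8, 9] / [4];  Q = [1, 3, 4, 6] / [2, 5, 8, 9] / [7];  common shape = (4, 4, 1)

Row-insert the values π_1, π_2, … into P one at a time, bumping the leftmost entry strictly greater than the inserted value down to the next row. The recording tableau Q records, in position (i, j), the step at which that cell was added to P.
  Insert 4 (step 1): P = [4];  Q = [1]
  Insert 1 (step 2): P = [1] / [4];  Q = [1] / [2]
  Insert 6 (step 3): P = [1, 6] / [4];  Q = [1, 3] / [2]
  Insert 8 (step 4): P = [1, 6, 8] / [4];  Q = [1, 3, 4] / [2]
  Insert 3 (step 5): P = [1, 3, 8] / [4, 6];  Q = [1, 3, 4] / [2, 5]
  Insert 9 (step 6): P = [1, 3, 8, 9] / [4, 6];  Q = [1, 3, 4, 6] / [2, 5]
  Insert 2 (step 7): P = [1, 2, 8, 9] / [3, 6] / [4];  Q = [1, 3, 4, 6] / [2, 5] / [7]
  Insert 5 (step 8): P = [1, 2, 5, 9] / [3, 6, 8] / [4];  Q = [1, 3, 4, 6] / [2, 5, 8] / [7]
  Insert 7 (step 9): P = [1, 2, 5, 7] / [3, 6, 8, 9] / [4];  Q = [1, 3, 4, 6] / [2, 5, 8, 9] / [7]
Final shape: (4, 4, 1).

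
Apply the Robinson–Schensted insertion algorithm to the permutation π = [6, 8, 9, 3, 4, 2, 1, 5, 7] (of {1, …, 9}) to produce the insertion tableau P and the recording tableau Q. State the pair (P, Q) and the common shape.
P = [1, 4, 5, 7] / [2, 8, 9] / [3] / [6];  Q = [1, 2, 3, 9] / [4, 5, 8] / [6] / [7];  common shape = (4, 3, 1, 1)

Row-insert the values π_1, π_2, … into P one at a time, bumping the leftmost entry strictly greater than the inserted value down to the next row. The recording tableau Q records, in position (i, j), the step at which that cell was added to P.
  Insert 6 (step 1): P = [6];  Q = [1]
  Insert 8 (step 2): P = [6, 8];  Q = [1, 2]
  Insert 9 (step 3): P = [6, 8, 9];  Q = [1, 2, 3]
  Insert 3 (step 4): P = [3, 8, 9] / [6];  Q = [1, 2, 3] / [4]
  Insert 4 (step 5): P = [3, 4, 9] / [6, 8];  Q = [1, 2, 3] / [4, 5]
  Insert 2 (step 6): P = [2, 4, 9] / [3, 8] / [6];  Q = [1, 2, 3] / [4, 5] / [6]
  Insert 1 (step 7): P = [1, 4, 9] / [2, 8] / [3] / [6];  Q = [1, 2, 3] / [4, 5] / [6] / [7]
  Insert 5 (step 8): P = [1, 4, 5] / [2, 8, 9] / [3] / [6];  Q = [1, 2, 3] / [4, 5, 8] / [6] / [7]
  Insert 7 (step 9): P = [1, 4, 5, 7] / [2, 8, 9] / [3] / [6];  Q = [1, 2, 3, 9] / [4, 5, 8] / [6] / [7]
Final shape: (4, 3, 1, 1).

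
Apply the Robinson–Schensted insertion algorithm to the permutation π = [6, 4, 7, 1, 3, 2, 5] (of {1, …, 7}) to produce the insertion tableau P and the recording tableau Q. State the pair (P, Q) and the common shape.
P = [1, 2, 5] / [3, 7] / [4] / [6];  Q = [1, 3, 7] / [2, 5] / [4] / [6];  common shape = (3, 2, 1, 1)

Row-insert the values π_1, π_2, … into P one at a time, bumping the leftmost entry strictly greater than the inserted value down to the next row. The recording tableau Q records, in position (i, j), the step at which that cell was added to P.
  Insert 6 (step 1): P = [6];  Q = [1]
  Insert 4 (step 2): P = [4] / [6];  Q = [1] / [2]
  Insert 7 (step 3): P = [4, 7] / [6];  Q = [1, 3] / [2]
  Insert 1 (step 4): P = [1, 7] / [4] / [6];  Q = [1, 3] / [2] / [4]
  Insert 3 (step 5): P = [1, 3] / [4, 7] / [6];  Q = [1, 3] / [2, 5] / [4]
  Insert 2 (step 6): P = [1, 2] / [3, 7] / [4] / [6];  Q = [1, 3] / [2, 5] / [4] / [6]
  Insert 5 (step 7): P = [1, 2, 5] / [3, 7] / [4] / [6];  Q = [1, 3, 7] / [2, 5] / [4] / [6]
Final shape: (3, 2, 1, 1).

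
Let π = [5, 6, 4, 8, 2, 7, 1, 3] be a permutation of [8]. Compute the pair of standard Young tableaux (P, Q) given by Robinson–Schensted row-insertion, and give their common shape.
P = [1, 3, 7] / [2, 6] / [4, 8] / [5];  Q = [1, 2, 4] / [3, 6] / [5, 8] / [7];  common shape = (3, 2, 2, 1)

Row-insert the values π_1, π_2, … into P one at a time, bumping the leftmost entry strictly greater than the inserted value down to the next row. The recording tableau Q records, in position (i, j), the step at which that cell was added to P.
  Insert 5 (step 1): P = [5];  Q = [1]
  Insert 6 (step 2): P = [5, 6];  Q = [1, 2]
  Insert 4 (step 3): P = [4, 6] / [5];  Q = [1, 2] / [3]
  Insert 8 (step 4): P = [4, 6, 8] / [5];  Q = [1, 2, 4] / [3]
  Insert 2 (step 5): P = [2, 6, 8] / [4] / [5];  Q = [1, 2, 4] / [3] / [5]
  Insert 7 (step 6): P = [2, 6, 7] / [4, 8] / [5];  Q = [1, 2, 4] / [3, 6] / [5]
  Insert 1 (step 7): P = [1, 6, 7] / [2, 8] / [4] / [5];  Q = [1, 2, 4] / [3, 6] / [5] / [7]
  Insert 3 (step 8): P = [1, 3, 7] / [2, 6] / [4, 8] / [5];  Q = [1, 2, 4] / [3, 6] / [5, 8] / [7]
Final shape: (3, 2, 2, 1).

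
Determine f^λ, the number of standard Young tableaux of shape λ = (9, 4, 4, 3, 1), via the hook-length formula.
# SYT of shape (9, 4, 4, 3, 1) = 230757660

Hook-length formula: f^λ = n! / Π hook(c), product over all cells c of the Young diagram. For λ = (9, 4, 4, 3, 1), n = 21 boxes. Hook lengths by row (left-to-right, top-to-bottom): [13, 11, 10, 8, 5, 4, 3, 2, 1]; [7, 5, 4, 2]; [6, 4, 3, 1]; [4, 2, 1]; [1]. Product of hooks = 221405184000. So f^λ = 21! / 221405184000 = 51090942171709440000 / 221405184000 = 230757660.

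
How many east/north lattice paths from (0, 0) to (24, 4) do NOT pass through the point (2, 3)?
Number of paths = 20245

Total paths from (0, 0) to (24, 4): C(28, 24) = 20475. Paths through (2, 3): (paths (0, 0) → (2, 3)) × (paths (2, 3) → (24, 4)) = C(5, 2) · C(23, 22) = 10 · 23 = 230. Avoidance count = 20475 − 230 = 20245.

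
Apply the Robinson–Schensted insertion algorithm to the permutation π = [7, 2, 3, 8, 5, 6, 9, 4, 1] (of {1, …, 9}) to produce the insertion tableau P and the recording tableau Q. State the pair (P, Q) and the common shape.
P = [1, 3, 4, 6, 9] / [2, 8] / [5] / [7];  Q = [1, 3, 4, 6, 7] / [2, 5] / [8] / [9];  common shape = (5, 2, 1, 1)

Row-insert the values π_1, π_2, … into P one at a time, bumping the leftmost entry strictly greater than the inserted value down to the next row. The recording tableau Q records, in position (i, j), the step at which that cell was added to P.
  Insert 7 (step 1): P = [7];  Q = [1]
  Insert 2 (step 2): P = [2] / [7];  Q = [1] / [2]
  Insert 3 (step 3): P = [2, 3] / [7];  Q = [1, 3] / [2]
  Insert 8 (step 4): P = [2, 3, 8] / [7];  Q = [1, 3, 4] / [2]
  Insert 5 (step 5): P = [2, 3, 5] / [7, 8];  Q = [1, 3, 4] / [2, 5]
  Insert 6 (step 6): P = [2, 3, 5, 6] / [7, 8];  Q = [1, 3, 4, 6] / [2, 5]
  Insert 9 (step 7): P = [2, 3, 5, 6, 9] / [7, 8];  Q = [1, 3, 4, 6, 7] / [2, 5]
  Insert 4 (step 8): P = [2, 3, 4, 6, 9] / [5, 8] / [7];  Q = [1, 3, 4, 6, 7] / [2, 5] / [8]
  Insert 1 (step 9): P = [1, 3, 4, 6, 9] / [2, 8] / [5] / [7];  Q = [1, 3, 4, 6, 7] / [2, 5] / [8] / [9]
Final shape: (5, 2, 1, 1).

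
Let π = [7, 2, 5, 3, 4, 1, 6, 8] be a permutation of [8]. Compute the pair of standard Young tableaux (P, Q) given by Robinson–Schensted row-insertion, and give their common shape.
P = [1, 3, 4, 6, 8] / [2] / [5] / [7];  Q = [1, 3, 5, 7, 8] / [2] / [4] / [6];  common shape = (5, 1, 1, 1)

Row-insert the values π_1, π_2, … into P one at a time, bumping the leftmost entry strictly greater than the inserted value down to the next row. The recording tableau Q records, in position (i, j), the step at which that cell was added to P.
  Insert 7 (step 1): P = [7];  Q = [1]
  Insert 2 (step 2): P = [2] / [7];  Q = [1] / [2]
  Insert 5 (step 3): P = [2, 5] / [7];  Q = [1, 3] / [2]
  Insert 3 (step 4): P = [2, 3] / [5] / [7];  Q = [1, 3] / [2] / [4]
  Insert 4 (step 5): P = [2, 3, 4] / [5] / [7];  Q = [1, 3, 5] / [2] / [4]
  Insert 1 (step 6): P = [1, 3, 4] / [2] / [5] / [7];  Q = [1, 3, 5] / [2] / [4] / [6]
  Insert 6 (step 7): P = [1, 3, 4, 6] / [2] / [5] / [7];  Q = [1, 3, 5, 7] / [2] / [4] / [6]
  Insert 8 (step 8): P = [1, 3, 4, 6, 8] / [2] / [5] / [7];  Q = [1, 3, 5, 7, 8] / [2] / [4] / [6]
Final shape: (5, 1, 1, 1).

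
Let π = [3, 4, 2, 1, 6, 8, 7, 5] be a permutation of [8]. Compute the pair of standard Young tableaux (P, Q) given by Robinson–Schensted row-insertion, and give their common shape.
P = [1, 4, 5, 7] / [2, 6] / [3, 8];  Q = [1, 2, 5, 6] / [3, 7] / [4, 8];  common shape = (4, 2, 2)

Row-insert the values π_1, π_2, … into P one at a time, bumping the leftmost entry strictly greater than the inserted value down to the next row. The recording tableau Q records, in position (i, j), the step at which that cell was added to P.
  Insert 3 (step 1): P = [3];  Q = [1]
  Insert 4 (step 2): P = [3, 4];  Q = [1, 2]
  Insert 2 (step 3): P = [2, 4] / [3];  Q = [1, 2] / [3]
  Insert 1 (step 4): P = [1, 4] / [2] / [3];  Q = [1, 2] / [3] / [4]
  Insert 6 (step 5): P = [1, 4, 6] / [2] / [3];  Q = [1, 2, 5] / [3] / [4]
  Insert 8 (step 6): P = [1, 4, 6, 8] / [2] / [3];  Q = [1, 2, 5, 6] / [3] / [4]
  Insert 7 (step 7): P = [1, 4, 6, 7] / [2, 8] / [3];  Q = [1, 2, 5, 6] / [3, 7] / [4]
  Insert 5 (step 8): P = [1, 4, 5, 7] / [2, 6] / [3, 8];  Q = [1, 2, 5, 6] / [3, 7] / [4, 8]
Final shape: (4, 2, 2).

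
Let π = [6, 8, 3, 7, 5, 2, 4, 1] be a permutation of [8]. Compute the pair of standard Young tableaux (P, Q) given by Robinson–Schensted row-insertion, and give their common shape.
P = [1, 4] / [2, 5] / [3, 7] / [6] / [8];  Q = [1, 2] / [3, 4] / [5, 7] / [6] / [8];  common shape = (2, 2, 2, 1, 1)

Row-insert the values π_1, π_2, … into P one at a time, bumping the leftmost entry strictly greater than the inserted value down to the next row. The recording tableau Q records, in position (i, j), the step at which that cell was added to P.
  Insert 6 (step 1): P = [6];  Q = [1]
  Insert 8 (step 2): P = [6, 8];  Q = [1, 2]
  Insert 3 (step 3): P = [3, 8] / [6];  Q = [1, 2] / [3]
  Insert 7 (step 4): P = [3, 7] / [6, 8];  Q = [1, 2] / [3, 4]
  Insert 5 (step 5): P = [3, 5] / [6, 7] / [8];  Q = [1, 2] / [3, 4] / [5]
  Insert 2 (step 6): P = [2, 5] / [3, 7] / [6] / [8];  Q = [1, 2] / [3, 4] / [5] / [6]
  Insert 4 (step 7): P = [2, 4] / [3, 5] / [6, 7] / [8];  Q = [1, 2] / [3, 4] / [5, 7] / [6]
  Insert 1 (step 8): P = [1, 4] / [2, 5] / [3, 7] / [6] / [8];  Q = [1, 2] / [3, 4] / [5, 7] / [6] / [8]
Final shape: (2, 2, 2, 1, 1).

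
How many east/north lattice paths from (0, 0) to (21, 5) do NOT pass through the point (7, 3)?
Number of paths = 51380

Total paths from (0, 0) to (21, 5): C(26, 21) = 65780. Paths through (7, 3): (paths (0, 0) → (7, 3)) × (paths (7, 3) → (21, 5)) = C(10, 7) · C(16, 14) = 120 · 120 = 14400. Avoidance count = 65780 − 14400 = 51380.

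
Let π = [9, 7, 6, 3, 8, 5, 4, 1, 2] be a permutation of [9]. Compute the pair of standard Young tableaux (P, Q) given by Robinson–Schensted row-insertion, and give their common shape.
P = [1, 2] / [3, 4] / [5, 8] / [6] / [7] / [9];  Q = [1, 5] / [2, 6] / [3, 9] / [4] / [7] / [8];  common shape = (2, 2, 2, 1, 1, 1)

Row-insert the values π_1, π_2, … into P one at a time, bumping the leftmost entry strictly greater than the inserted value down to the next row. The recording tableau Q records, in position (i, j), the step at which that cell was added to P.
  Insert 9 (step 1): P = [9];  Q = [1]
  Insert 7 (step 2): P = [7] / [9];  Q = [1] / [2]
  Insert 6 (step 3): P = [6] / [7] / [9];  Q = [1] / [2] / [3]
  Insert 3 (step 4): P = [3] / [6] / [7] / [9];  Q = [1] / [2] / [3] / [4]
  Insert 8 (step 5): P = [3, 8] / [6] / [7] / [9];  Q = [1, 5] / [2] / [3] / [4]
  Insert 5 (step 6): P = [3, 5] / [6, 8] / [7] / [9];  Q = [1, 5] / [2, 6] / [3] / [4]
  Insert 4 (step 7): P = [3, 4] / [5, 8] / [6] / [7] / [9];  Q = [1, 5] / [2, 6] / [3] / [4] / [7]
  Insert 1 (step 8): P = [1, 4] / [3, 8] / [5] / [6] / [7] / [9];  Q = [1, 5] / [2, 6] / [3] / [4] / [7] / [8]
  Insert 2 (step 9): P = [1, 2] / [3, 4] / [5, 8] / [6] / [7] / [9];  Q = [1, 5] / [2, 6] / [3, 9] / [4] / [7] / [8]
Final shape: (2, 2, 2, 1, 1, 1).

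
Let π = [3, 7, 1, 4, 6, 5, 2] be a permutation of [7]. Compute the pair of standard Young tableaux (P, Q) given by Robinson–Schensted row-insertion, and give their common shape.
P = [1, 2, 5] / [3, 4] / [6] / [7];  Q = [1, 2, 5] / [3, 4] / [6] / [7];  common shape = (3, 2, 1, 1)

Row-insert the values π_1, π_2, … into P one at a time, bumping the leftmost entry strictly greater than the inserted value down to the next row. The recording tableau Q records, in position (i, j), the step at which that cell was added to P.
  Insert 3 (step 1): P = [3];  Q = [1]
  Insert 7 (step 2): P = [3, 7];  Q = [1, 2]
  Insert 1 (step 3): P = [1, 7] / [3];  Q = [1, 2] / [3]
  Insert 4 (step 4): P = [1, 4] / [3, 7];  Q = [1, 2] / [3, 4]
  Insert 6 (step 5): P = [1, 4, 6] / [3, 7];  Q = [1, 2, 5] / [3, 4]
  Insert 5 (step 6): P = [1, 4, 5] / [3, 6] / [7];  Q = [1, 2, 5] / [3, 4] / [6]
  Insert 2 (step 7): P = [1, 2, 5] / [3, 4] / [6] / [7];  Q = [1, 2, 5] / [3, 4] / [6] / [7]
Final shape: (3, 2, 1, 1).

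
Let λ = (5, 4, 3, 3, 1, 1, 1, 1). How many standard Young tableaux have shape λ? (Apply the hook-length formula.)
# SYT of shape (5, 4, 3, 3, 1, 1, 1, 1) = 24942060

Hook-length formula: f^λ = n! / Π hook(c), product over all cells c of the Young diagram. For λ = (5, 4, 3, 3, 1, 1, 1, 1), n = 19 boxes. Hook lengths by row (left-to-right, top-to-bottom): [12, 7, 6, 3, 1]; [10, 5, 4, 1]; [8, 3, 2]; [7, 2, 1]; [4]; [3]; [2]; [1]. Product of hooks = 4877107200. So f^λ = 19! / 4877107200 = 121645100408832000 / 4877107200 = 24942060.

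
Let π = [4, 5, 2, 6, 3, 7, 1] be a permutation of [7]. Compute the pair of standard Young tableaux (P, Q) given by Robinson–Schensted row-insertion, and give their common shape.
P = [1, 3, 6, 7] / [2, 5] / [4];  Q = [1, 2, 4, 6] / [3, 5] / [7];  common shape = (4, 2, 1)

Row-insert the values π_1, π_2, … into P one at a time, bumping the leftmost entry strictly greater than the inserted value down to the next row. The recording tableau Q records, in position (i, j), the step at which that cell was added to P.
  Insert 4 (step 1): P = [4];  Q = [1]
  Insert 5 (step 2): P = [4, 5];  Q = [1, 2]
  Insert 2 (step 3): P = [2, 5] / [4];  Q = [1, 2] / [3]
  Insert 6 (step 4): P = [2, 5, 6] / [4];  Q = [1, 2, 4] / [3]
  Insert 3 (step 5): P = [2, 3, 6] / [4, 5];  Q = [1, 2, 4] / [3, 5]
  Insert 7 (step 6): P = [2, 3, 6, 7] / [4, 5];  Q = [1, 2, 4, 6] / [3, 5]
  Insert 1 (step 7): P = [1, 3, 6, 7] / [2, 5] / [4];  Q = [1, 2, 4, 6] / [3, 5] / [7]
Final shape: (4, 2, 1).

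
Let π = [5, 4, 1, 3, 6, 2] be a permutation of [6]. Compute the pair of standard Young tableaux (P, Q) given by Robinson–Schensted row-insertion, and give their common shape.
P = [1, 2, 6] / [3] / [4] / [5];  Q = [1, 4, 5] / [2] / [3] / [6];  common shape = (3, 1, 1, 1)

Row-insert the values π_1, π_2, … into P one at a time, bumping the leftmost entry strictly greater than the inserted value down to the next row. The recording tableau Q records, in position (i, j), the step at which that cell was added to P.
  Insert 5 (step 1): P = [5];  Q = [1]
  Insert 4 (step 2): P = [4] / [5];  Q = [1] / [2]
  Insert 1 (step 3): P = [1] / [4] / [5];  Q = [1] / [2] / [3]
  Insert 3 (step 4): P = [1, 3] / [4] / [5];  Q = [1, 4] / [2] / [3]
  Insert 6 (step 5): P = [1, 3, 6] / [4] / [5];  Q = [1, 4, 5] / [2] / [3]
  Insert 2 (step 6): P = [1, 2, 6] / [3] / [4] / [5];  Q = [1, 4, 5] / [2] / [3] / [6]
Final shape: (3, 1, 1, 1).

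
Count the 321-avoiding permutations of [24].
C_24 = 1289904147324

These 321-avoiding permutations are counted by the Catalan number C_n = (1/(n + 1)) · C(2n, n). For n = 24: C_24 = (1/25) · C(48, 24) = 32247603683100/25 = 1289904147324.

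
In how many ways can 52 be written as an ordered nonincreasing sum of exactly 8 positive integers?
p(52, 8 parts) = 15765

Partitions of n into exactly k parts are in bijection with partitions of n − k into at most k parts (subtract 1 from each part). So p(52, exactly 8) = p(44, parts ≤ 8). Computing via the recurrence p(m, j) = p(m, j−1) + p(m−j, j) gives 15765.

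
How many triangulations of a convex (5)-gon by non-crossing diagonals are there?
C_3 = 5

These polygon triangulations are counted by the Catalan number C_n = (1/(n + 1)) · C(2n, n). For n = 3: C_3 = (1/4) · C(6, 3) = 20/4 = 5.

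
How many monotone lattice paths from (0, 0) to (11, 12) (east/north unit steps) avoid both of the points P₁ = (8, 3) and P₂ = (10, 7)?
Number of paths = 1213940

Inclusion–exclusion. Total paths: C(23, 11) = 1352078. Through P₁: C(11, 8)·C(12, 3) = 36300. Through P₂: C(17, 10)·C(6, 1) = 116688. Since P₁ is strictly southwest of P₂, a monotone path through both must visit P₁ then P₂; paths through both = C(11, 8)·C(6, 2)·C(6, 1) = 14850. Avoid both = 1352078 − 36300 − 116688 + 14850 = 1213940.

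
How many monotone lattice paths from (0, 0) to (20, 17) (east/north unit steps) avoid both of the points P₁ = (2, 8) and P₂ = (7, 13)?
Number of paths = 15536953185

Inclusion–exclusion. Total paths: C(37, 20) = 15905368710. Through P₁: C(10, 2)·C(27, 18) = 210907125. Through P₂: C(20, 7)·C(17, 13) = 184497600. Since P₁ is strictly southwest of P₂, a monotone path through both must visit P₁ then P₂; paths through both = C(10, 2)·C(10, 5)·C(17, 13) = 26989200. Avoid both = 15905368710 − 210907125 − 184497600 + 26989200 = 15536953185.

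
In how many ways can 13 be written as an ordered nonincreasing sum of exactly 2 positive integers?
p(13, 2 parts) = 6

Partitions of n into exactly k parts ↔ partitions of n − k into at most k parts (subtract 1 from each part). For n = 13, k = 2, the partitions are: 12+1, 11+2, 10+3, 9+4, 8+5, 7+6. Count = 6.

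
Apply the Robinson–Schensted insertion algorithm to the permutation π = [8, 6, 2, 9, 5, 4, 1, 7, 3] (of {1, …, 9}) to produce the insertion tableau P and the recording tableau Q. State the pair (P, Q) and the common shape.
P = [1, 3, 7] / [2, 4] / [5, 9] / [6] / [8];  Q = [1, 4, 8] / [2, 5] / [3, 9] / [6] / [7];  common shape = (3, 2, 2, 1, 1)

Row-insert the values π_1, π_2, … into P one at a time, bumping the leftmost entry strictly greater than the inserted value down to the next row. The recording tableau Q records, in position (i, j), the step at which that cell was added to P.
  Insert 8 (step 1): P = [8];  Q = [1]
  Insert 6 (step 2): P = [6] / [8];  Q = [1] / [2]
  Insert 2 (step 3): P = [2] / [6] / [8];  Q = [1] / [2] / [3]
  Insert 9 (step 4): P = [2, 9] / [6] / [8];  Q = [1, 4] / [2] / [3]
  Insert 5 (step 5): P = [2, 5] / [6, 9] / [8];  Q = [1, 4] / [2, 5] / [3]
  Insert 4 (step 6): P = [2, 4] / [5, 9] / [6] / [8];  Q = [1, 4] / [2, 5] / [3] / [6]
  Insert 1 (step 7): P = [1, 4] / [2, 9] / [5] / [6] / [8];  Q = [1, 4] / [2, 5] / [3] / [6] / [7]
  Insert 7 (step 8): P = [1, 4, 7] / [2, 9] / [5] / [6] / [8];  Q = [1, 4, 8] / [2, 5] / [3] / [6] / [7]
  Insert 3 (step 9): P = [1, 3, 7] / [2, 4] / [5, 9] / [6] / [8];  Q = [1, 4, 8] / [2, 5] / [3, 9] / [6] / [7]
Final shape: (3, 2, 2, 1, 1).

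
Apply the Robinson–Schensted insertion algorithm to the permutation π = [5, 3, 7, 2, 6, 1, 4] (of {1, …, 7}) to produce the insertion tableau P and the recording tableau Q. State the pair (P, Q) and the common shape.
P = [1, 4] / [2, 6] / [3, 7] / [5];  Q = [1, 3] / [2, 5] / [4, 7] / [6];  common shape = (2, 2, 2, 1)

Row-insert the values π_1, π_2, … into P one at a time, bumping the leftmost entry strictly greater than the inserted value down to the next row. The recording tableau Q records, in position (i, j), the step at which that cell was added to P.
  Insert 5 (step 1): P = [5];  Q = [1]
  Insert 3 (step 2): P = [3] / [5];  Q = [1] / [2]
  Insert 7 (step 3): P = [3, 7] / [5];  Q = [1, 3] / [2]
  Insert 2 (step 4): P = [2, 7] / [3] / [5];  Q = [1, 3] / [2] / [4]
  Insert 6 (step 5): P = [2, 6] / [3, 7] / [5];  Q = [1, 3] / [2, 5] / [4]
  Insert 1 (step 6): P = [1, 6] / [2, 7] / [3] / [5];  Q = [1, 3] / [2, 5] / [4] / [6]
  Insert 4 (step 7): P = [1, 4] / [2, 6] / [3, 7] / [5];  Q = [1, 3] / [2, 5] / [4, 7] / [6]
Final shape: (2, 2, 2, 1).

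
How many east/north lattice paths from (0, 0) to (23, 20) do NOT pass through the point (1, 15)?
Number of paths = 960565626540

Total paths from (0, 0) to (23, 20): C(43, 23) = 960566918220. Paths through (1, 15): (paths (0, 0) → (1, 15)) × (paths (1, 15) → (23, 20)) = C(16, 1) · C(27, 22) = 16 · 80730 = 1291680. Avoidance count = 960566918220 − 1291680 = 960565626540.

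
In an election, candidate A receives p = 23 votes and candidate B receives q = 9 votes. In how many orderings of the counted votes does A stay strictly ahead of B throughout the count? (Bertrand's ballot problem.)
Strict-lead orderings = 12271350

Total orderings of the 32 votes with 23 for A: C(32, 23) = 28048800. By the Bertrand ballot formula (Cycle Lemma / reflection principle), the number of orderings in which A is strictly ahead of B throughout is (p − q)/(p + q) · C(p + q, p) = (23 − 9)/(23 + 9) · 28048800 = 12271350.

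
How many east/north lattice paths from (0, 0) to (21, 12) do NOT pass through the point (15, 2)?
Number of paths = 353728232

Total paths from (0, 0) to (21, 12): C(33, 21) = 354817320. Paths through (15, 2): (paths (0, 0) → (15, 2)) × (paths (15, 2) → (21, 12)) = C(17, 15) · C(16, 6) = 136 · 8008 = 1089088. Avoidance count = 354817320 − 1089088 = 353728232.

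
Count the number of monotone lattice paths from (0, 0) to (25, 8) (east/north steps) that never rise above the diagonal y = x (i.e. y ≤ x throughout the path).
Number of paths = 9612108

By the reflection principle (André's argument), the number of monotone paths to (25, 8) with n ≤ m that never go above y = x is C(33, 25) − C(33, 26) = 13884156 − 4272048 = 9612108.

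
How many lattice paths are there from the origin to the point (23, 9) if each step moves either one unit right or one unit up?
Number of paths = 28048800

A monotone lattice path from (0, 0) to (23, 9) consists of 23 east steps and 9 north steps in some order, so it is determined by which 23 of the 32 steps are east. The count is C(32, 23) = 28048800.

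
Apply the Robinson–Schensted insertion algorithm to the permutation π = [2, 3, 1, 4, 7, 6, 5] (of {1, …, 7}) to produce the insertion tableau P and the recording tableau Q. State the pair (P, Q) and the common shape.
P = [1, 3, 4, 5] / [2, 6] / [7];  Q = [1, 2, 4, 5] / [3, 6] / [7];  common shape = (4, 2, 1)

Row-insert the values π_1, π_2, … into P one at a time, bumping the leftmost entry strictly greater than the inserted value down to the next row. The recording tableau Q records, in position (i, j), the step at which that cell was added to P.
  Insert 2 (step 1): P = [2];  Q = [1]
  Insert 3 (step 2): P = [2, 3];  Q = [1, 2]
  Insert 1 (step 3): P = [1, 3] / [2];  Q = [1, 2] / [3]
  Insert 4 (step 4): P = [1, 3, 4] / [2];  Q = [1, 2, 4] / [3]
  Insert 7 (step 5): P = [1, 3, 4, 7] / [2];  Q = [1, 2, 4, 5] / [3]
  Insert 6 (step 6): P = [1, 3, 4, 6] / [2, 7];  Q = [1, 2, 4, 5] / [3, 6]
  Insert 5 (step 7): P = [1, 3, 4, 5] / [2, 6] / [7];  Q = [1, 2, 4, 5] / [3, 6] / [7]
Final shape: (4, 2, 1).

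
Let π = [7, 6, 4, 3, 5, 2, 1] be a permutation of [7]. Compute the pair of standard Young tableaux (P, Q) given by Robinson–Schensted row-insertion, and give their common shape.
P = [1, 5] / [2] / [3] / [4] / [6] / [7];  Q = [1, 5] / [2] / [3] / [4] / [6] / [7];  common shape = (2, 1, 1, 1, 1, 1)

Row-insert the values π_1, π_2, … into P one at a time, bumping the leftmost entry strictly greater than the inserted value down to the next row. The recording tableau Q records, in position (i, j), the step at which that cell was added to P.
  Insert 7 (step 1): P = [7];  Q = [1]
  Insert 6 (step 2): P = [6] / [7];  Q = [1] / [2]
  Insert 4 (step 3): P = [4] / [6] / [7];  Q = [1] / [2] / [3]
  Insert 3 (step 4): P = [3] / [4] / [6] / [7];  Q = [1] / [2] / [3] / [4]
  Insert 5 (step 5): P = [3, 5] / [4] / [6] / [7];  Q = [1, 5] / [2] / [3] / [4]
  Insert 2 (step 6): P = [2, 5] / [3] / [4] / [6] / [7];  Q = [1, 5] / [2] / [3] / [4] / [6]
  Insert 1 (step 7): P = [1, 5] / [2] / [3] / [4] / [6] / [7];  Q = [1, 5] / [2] / [3] / [4] / [6] / [7]
Final shape: (2, 1, 1, 1, 1, 1).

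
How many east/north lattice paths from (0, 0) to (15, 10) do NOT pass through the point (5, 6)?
Number of paths = 2806298

Total paths from (0, 0) to (15, 10): C(25, 15) = 3268760. Paths through (5, 6): (paths (0, 0) → (5, 6)) × (paths (5, 6) → (15, 10)) = C(11, 5) · C(14, 10) = 462 · 1001 = 462462. Avoidance count = 3268760 − 462462 = 2806298.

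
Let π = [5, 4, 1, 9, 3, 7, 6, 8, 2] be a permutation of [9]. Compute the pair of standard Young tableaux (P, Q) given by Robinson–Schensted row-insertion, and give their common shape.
P = [1, 2, 6, 8] / [3, 7] / [4, 9] / [5];  Q = [1, 4, 6, 8] / [2, 5] / [3, 7] / [9];  common shape = (4, 2, 2, 1)

Row-insert the values π_1, π_2, … into P one at a time, bumping the leftmost entry strictly greater than the inserted value down to the next row. The recording tableau Q records, in position (i, j), the step at which that cell was added to P.
  Insert 5 (step 1): P = [5];  Q = [1]
  Insert 4 (step 2): P = [4] / [5];  Q = [1] / [2]
  Insert 1 (step 3): P = [1] / [4] / [5];  Q = [1] / [2] / [3]
  Insert 9 (step 4): P = [1, 9] / [4] / [5];  Q = [1, 4] / [2] / [3]
  Insert 3 (step 5): P = [1, 3] / [4, 9] / [5];  Q = [1, 4] / [2, 5] / [3]
  Insert 7 (step 6): P = [1, 3, 7] / [4, 9] / [5];  Q = [1, 4, 6] / [2, 5] / [3]
  Insert 6 (step 7): P = [1, 3, 6] / [4, 7] / [5, 9];  Q = [1, 4, 6] / [2, 5] / [3, 7]
  Insert 8 (step 8): P = [1, 3, 6, 8] / [4, 7] / [5, 9];  Q = [1, 4, 6, 8] / [2, 5] / [3, 7]
  Insert 2 (step 9): P = [1, 2, 6, 8] / [3, 7] / [4, 9] / [5];  Q = [1, 4, 6, 8] / [2, 5] / [3, 7] / [9]
Final shape: (4, 2, 2, 1).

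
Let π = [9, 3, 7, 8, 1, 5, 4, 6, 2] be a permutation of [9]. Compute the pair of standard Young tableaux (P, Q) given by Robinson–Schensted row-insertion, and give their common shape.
P = [1, 2, 6] / [3, 4, 8] / [5] / [7] / [9];  Q = [1, 3, 4] / [2, 6, 8] / [5] / [7] / [9];  common shape = (3, 3, 1, 1, 1)

Row-insert the values π_1, π_2, … into P one at a time, bumping the leftmost entry strictly greater than the inserted value down to the next row. The recording tableau Q records, in position (i, j), the step at which that cell was added to P.
  Insert 9 (step 1): P = [9];  Q = [1]
  Insert 3 (step 2): P = [3] / [9];  Q = [1] / [2]
  Insert 7 (step 3): P = [3, 7] / [9];  Q = [1, 3] / [2]
  Insert 8 (step 4): P = [3, 7, 8] / [9];  Q = [1, 3, 4] / [2]
  Insert 1 (step 5): P = [1, 7, 8] / [3] / [9];  Q = [1, 3, 4] / [2] / [5]
  Insert 5 (step 6): P = [1, 5, 8] / [3, 7] / [9];  Q = [1, 3, 4] / [2, 6] / [5]
  Insert 4 (step 7): P = [1, 4, 8] / [3, 5] / [7] / [9];  Q = [1, 3, 4] / [2, 6] / [5] / [7]
  Insert 6 (step 8): P = [1, 4, 6] / [3, 5, 8] / [7] / [9];  Q = [1, 3, 4] / [2, 6, 8] / [5] / [7]
  Insert 2 (step 9): P = [1, 2, 6] / [3, 4, 8] / [5] / [7] / [9];  Q = [1, 3, 4] / [2, 6, 8] / [5] / [7] / [9]
Final shape: (3, 3, 1, 1, 1).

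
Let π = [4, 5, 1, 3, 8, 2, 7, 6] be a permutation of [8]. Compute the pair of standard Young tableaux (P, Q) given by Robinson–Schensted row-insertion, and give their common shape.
P = [1, 2, 6] / [3, 5, 7] / [4, 8];  Q = [1, 2, 5] / [3, 4, 7] / [6, 8];  common shape = (3, 3, 2)

Row-insert the values π_1, π_2, … into P one at a time, bumping the leftmost entry strictly greater than the inserted value down to the next row. The recording tableau Q records, in position (i, j), the step at which that cell was added to P.
  Insert 4 (step 1): P = [4];  Q = [1]
  Insert 5 (step 2): P = [4, 5];  Q = [1, 2]
  Insert 1 (step 3): P = [1, 5] / [4];  Q = [1, 2] / [3]
  Insert 3 (step 4): P = [1, 3] / [4, 5];  Q = [1, 2] / [3, 4]
  Insert 8 (step 5): P = [1, 3, 8] / [4, 5];  Q = [1, 2, 5] / [3, 4]
  Insert 2 (step 6): P = [1, 2, 8] / [3, 5] / [4];  Q = [1, 2, 5] / [3, 4] / [6]
  Insert 7 (step 7): P = [1, 2, 7] / [3, 5, 8] / [4];  Q = [1, 2, 5] / [3, 4, 7] / [6]
  Insert 6 (step 8): P = [1, 2, 6] / [3, 5, 7] / [4, 8];  Q = [1, 2, 5] / [3, 4, 7] / [6, 8]
Final shape: (3, 3, 2).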